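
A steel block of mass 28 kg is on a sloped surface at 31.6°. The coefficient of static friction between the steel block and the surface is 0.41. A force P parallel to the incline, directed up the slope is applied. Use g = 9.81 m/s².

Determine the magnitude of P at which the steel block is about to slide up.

P ≈ 240 N

At impending motion up the slope, friction acts down-slope at its limit: f = μ_s N.
P is parallel to the surface, so N = m g cos θ = 234 N.
Along the incline: P = m g sin θ + μ_s N = 144 + 0.41×234 = 240 N.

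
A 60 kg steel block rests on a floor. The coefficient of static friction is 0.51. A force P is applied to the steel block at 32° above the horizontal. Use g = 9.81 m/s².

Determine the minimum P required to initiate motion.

N = m g − P sin α (the pull lifts the steel block).
At impending slip, P cos α = μ_s N = μ_s (m g − P sin α).
Solving: P (cos α + μ_s sin α) = μ_s m g → P = 0.51×589/(cos 32° + 0.51 sin 32°) = 300/1.118 = 268 N.

P ≈ 268 N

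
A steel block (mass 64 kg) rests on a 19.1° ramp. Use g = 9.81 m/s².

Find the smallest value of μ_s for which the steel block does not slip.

At the slip threshold m g sin θ = μ_s m g cos θ, so μ_s,min = tan θ.
μ_s,min = tan 19.1° = 0.346.

μ_s,min ≈ 0.346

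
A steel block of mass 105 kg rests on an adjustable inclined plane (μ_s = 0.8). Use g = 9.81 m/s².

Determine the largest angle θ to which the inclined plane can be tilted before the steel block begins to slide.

At the slip threshold, m g sin θ = μ_s · m g cos θ, so tan θ = μ_s.
θ_max = arctan(0.8) = 38.7°.

θ_max ≈ 38.7°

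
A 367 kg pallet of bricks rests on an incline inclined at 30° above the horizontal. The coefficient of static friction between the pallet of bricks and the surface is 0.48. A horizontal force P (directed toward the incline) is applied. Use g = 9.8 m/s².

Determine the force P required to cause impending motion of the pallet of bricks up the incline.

P ≈ 5260 N

At impending motion up the slope, friction acts down-slope at its limit: f = μ_s N.
Perpendicular to the incline: N = m g cos θ + P sin θ.
Along the incline: P cos θ = m g sin θ + μ_s N = m g sin θ + μ_s (m g cos θ + P sin θ).
Solving, P (cos θ − μ_s sin θ) = m g (sin θ + μ_s cos θ), so P = 367×9.8×(sin 30° + 0.48 cos 30°)/(cos 30° − 0.48 sin 30°) = 3600×0.9157/0.626 = 5260 N.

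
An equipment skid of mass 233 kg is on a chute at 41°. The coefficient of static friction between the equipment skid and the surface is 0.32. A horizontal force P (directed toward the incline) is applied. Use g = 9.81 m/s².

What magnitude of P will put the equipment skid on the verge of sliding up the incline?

At impending motion up the slope, friction acts down-slope at its limit: f = μ_s N.
Perpendicular to the incline: N = m g cos θ + P sin θ.
Along the incline: P cos θ = m g sin θ + μ_s N = m g sin θ + μ_s (m g cos θ + P sin θ).
Solving, P (cos θ − μ_s sin θ) = m g (sin θ + μ_s cos θ), so P = 233×9.81×(sin 41° + 0.32 cos 41°)/(cos 41° − 0.32 sin 41°) = 2290×0.8976/0.5448 = 3770 N.

P ≈ 3770 N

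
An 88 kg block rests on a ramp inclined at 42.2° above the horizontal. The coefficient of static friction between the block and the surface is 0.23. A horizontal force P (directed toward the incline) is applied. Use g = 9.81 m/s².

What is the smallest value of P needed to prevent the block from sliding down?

The block tends to slide down (tan θ > μ_s), so at the point of impending slip friction acts up-slope at its limit: f = μ_s N.
Perpendicular to the incline: N = m g cos θ + P sin θ.
Along the incline: P cos θ + μ_s N = m g sin θ, i.e. P cos θ + μ_s (m g cos θ + P sin θ) = m g sin θ.
Solving, P (cos θ + μ_s sin θ) = m g (sin θ − μ_s cos θ), so P = 863×0.5013/0.8953 = 483 N.

P_min ≈ 483 N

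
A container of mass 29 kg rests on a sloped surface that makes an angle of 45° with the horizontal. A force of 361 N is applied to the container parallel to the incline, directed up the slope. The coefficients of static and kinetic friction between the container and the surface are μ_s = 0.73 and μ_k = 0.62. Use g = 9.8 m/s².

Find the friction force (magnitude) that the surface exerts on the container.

f ≈ 125 N (down the incline)

Perpendicular to the surface, N = m g cos θ = 29·9.8·cos 45° = 201 N.
The friction needed for equilibrium is m g sin θ − P = 201 − 361 = -160 N, measured positive up-slope.
Static friction can supply at most μ_s N = 146.7 N.
|-160| exceeds 146.7 N, so the container slips up-slope; friction is kinetic, f = μ_k N = 0.62×201 = 125 N.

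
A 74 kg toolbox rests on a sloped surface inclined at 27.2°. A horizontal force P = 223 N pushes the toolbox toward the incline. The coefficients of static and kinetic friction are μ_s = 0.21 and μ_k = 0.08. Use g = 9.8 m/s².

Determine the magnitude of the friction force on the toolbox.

The horizontal push has a component P sin θ into the surface, so N = m g cos θ + P sin θ = 645 + 101.9 = 746.9 N.
Parallel to the incline: P cos θ − m g sin θ = 198.3 − 331.5 = -133.1 N; the friction needed to balance this is 133.1 N acting up the slope.
The limit of static friction is μ_s N = 156.9 N.
Since 133.1 N is within the 156.9 N limit, the toolbox stays put and friction is exactly 133 N.

f ≈ 133 N (up the incline)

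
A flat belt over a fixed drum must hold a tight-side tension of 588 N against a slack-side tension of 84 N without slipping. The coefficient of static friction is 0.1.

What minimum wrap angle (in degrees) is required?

β_min ≈ 1110°

T₂/T₁ = e^{μβ} → β = ln(T₂/T₁)/μ.
β = ln(588/84)/0.1 = 1.946/0.1 = 19.46 rad.
In degrees: β = 19.46 × 180/π = 1110°.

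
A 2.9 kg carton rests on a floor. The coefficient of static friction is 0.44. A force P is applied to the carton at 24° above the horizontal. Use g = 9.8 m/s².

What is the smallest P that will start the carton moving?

N = m g − P sin α (the pull lifts the carton).
At impending slip, P cos α = μ_s N = μ_s (m g − P sin α).
Solving: P (cos α + μ_s sin α) = μ_s m g → P = 0.44×28.4/(cos 24° + 0.44 sin 24°) = 12.5/1.093 = 11.4 N.

P ≈ 11.4 N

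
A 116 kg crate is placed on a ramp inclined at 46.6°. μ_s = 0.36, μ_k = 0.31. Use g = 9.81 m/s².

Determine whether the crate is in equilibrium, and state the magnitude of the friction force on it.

f ≈ 242 N

N = m g cos θ = 782 N.
Down-slope weight component: m g sin θ = 827 N.
μ_s N = 281 N.
827 > 281 N, so it slides; kinetic friction f = μ_k N = 0.31×782 = 242 N.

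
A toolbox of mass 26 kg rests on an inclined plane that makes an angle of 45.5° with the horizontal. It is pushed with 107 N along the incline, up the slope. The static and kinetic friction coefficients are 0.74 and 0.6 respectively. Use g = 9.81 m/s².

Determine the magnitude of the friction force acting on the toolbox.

Normal force: N = m g cos θ = 26 × 9.81 × cos 45.5° = 178.8 N.
The friction needed for equilibrium is m g sin θ − P = 181.9 − 107 = 74.92 N, measured positive up-slope.
Static friction can supply at most μ_s N = 132.3 N.
Since |74.92| ≤ 132.3 N, no slip — friction simply equals what equilibrium demands.

f ≈ 74.9 N (up the incline)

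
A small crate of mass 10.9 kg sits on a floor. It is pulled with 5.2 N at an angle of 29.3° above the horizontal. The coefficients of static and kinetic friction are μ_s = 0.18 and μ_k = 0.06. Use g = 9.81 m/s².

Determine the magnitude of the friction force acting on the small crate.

The vertical component of P reduces the normal force: N = m g − P sin α = 106.9 − 2.545 = 104.4 N.
For equilibrium, f = P cos α = 5.2×cos 29.3° = 4.535 N.
μ_s N = 0.18 × 104.4 = 18.79 N.
4.535 ≤ 18.79 N → static; friction equals the required 4.53 N.

f ≈ 4.53 N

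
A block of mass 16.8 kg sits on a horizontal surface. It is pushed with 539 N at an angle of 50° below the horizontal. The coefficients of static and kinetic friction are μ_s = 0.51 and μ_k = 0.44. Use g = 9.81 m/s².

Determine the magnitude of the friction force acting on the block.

f ≈ 254 N

The vertical component of P adds to the normal force: N = m g + P sin α = 164.8 + 412.9 = 577.7 N.
For equilibrium, f = P cos α = 539×cos 50° = 346.5 N.
μ_s N = 0.51 × 577.7 = 294.6 N.
The required friction exceeds μ_s N, so the block moves and f = μ_k N = 254 N.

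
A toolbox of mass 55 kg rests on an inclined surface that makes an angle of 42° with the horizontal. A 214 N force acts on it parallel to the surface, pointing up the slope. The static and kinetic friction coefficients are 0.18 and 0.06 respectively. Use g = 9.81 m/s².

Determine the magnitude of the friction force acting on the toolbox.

f ≈ 24.1 N (up the incline)

Perpendicular to the surface, N = m g cos θ = 55·9.81·cos 42° = 401 N.
Parallel to the incline, ΣF = 0 gives f = m g sin θ − P = 361 − 214 = 147 N (up-slope positive).
Static friction can supply at most μ_s N = 72.17 N.
|147| exceeds 72.17 N, so the toolbox slips down-slope; friction is kinetic, f = μ_k N = 0.06×401 = 24.1 N.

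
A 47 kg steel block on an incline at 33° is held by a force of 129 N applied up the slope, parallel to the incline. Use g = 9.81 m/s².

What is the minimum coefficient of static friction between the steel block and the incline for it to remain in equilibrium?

μ_s,min ≈ 0.316

N = m g cos θ = 386.7 N.
Friction must make up the shortfall along the incline: f = m g sin θ − P = 251.1 − 129 = 122.1 N.
At the threshold f = μ_s N, so μ_s,min = 122.1/386.7 = 0.316.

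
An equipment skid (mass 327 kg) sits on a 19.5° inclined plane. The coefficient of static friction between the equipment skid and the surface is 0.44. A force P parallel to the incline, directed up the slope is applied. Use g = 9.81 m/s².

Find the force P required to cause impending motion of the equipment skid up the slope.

At impending motion up the slope, friction acts down-slope at its limit: f = μ_s N.
P is parallel to the surface, so N = m g cos θ = 3020 N.
Along the incline: P = m g sin θ + μ_s N = 1070 + 0.44×3020 = 2400 N.

P ≈ 2400 N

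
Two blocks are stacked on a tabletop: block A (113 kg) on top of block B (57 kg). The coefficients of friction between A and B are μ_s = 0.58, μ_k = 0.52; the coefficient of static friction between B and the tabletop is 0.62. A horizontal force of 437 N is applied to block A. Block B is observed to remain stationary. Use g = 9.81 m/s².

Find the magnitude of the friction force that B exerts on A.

f ≈ 437 N

Normal force at the A–B interface: N₁ = m_A g = 1109 N.
Maximum static friction on A from B: μ_s N₁ = 0.58×1109 = 642.9 N.
P = 437 N is within that limit, so A and B move together (both at rest); the A–B friction is simply f₁ = P = 437 N.
B experiences an equal 437 N forward from A (third law). B is in equilibrium, so the floor supplies f₂ = 437 N of static friction (limit μ_s(m_A+m_B)g = 1034 N, not exceeded).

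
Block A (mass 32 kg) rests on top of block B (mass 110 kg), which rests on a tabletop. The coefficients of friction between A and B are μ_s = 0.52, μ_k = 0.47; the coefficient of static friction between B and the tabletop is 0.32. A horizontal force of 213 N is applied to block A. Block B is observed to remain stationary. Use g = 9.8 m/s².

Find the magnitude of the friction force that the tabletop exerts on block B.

The normal force B exerts on A is simply A's weight, N₁ = 313.6 N.
So the A–B interface can sustain at most μ_s N₁ = 163.1 N of static friction.
P = 213 N exceeds that limit, so A slips over B and the interface friction becomes kinetic: f₁ = μ_k N₁ = 0.47×313.6 = 147 N.
B experiences an equal 147 N forward from A (third law). B is in equilibrium, so the floor supplies f₂ = 147 N of static friction (limit μ_s(m_A+m_B)g = 445.3 N, not exceeded).

f ≈ 147 N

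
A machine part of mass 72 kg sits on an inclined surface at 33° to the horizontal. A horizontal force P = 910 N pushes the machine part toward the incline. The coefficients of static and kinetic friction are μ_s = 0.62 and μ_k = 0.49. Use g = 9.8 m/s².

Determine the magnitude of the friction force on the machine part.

f ≈ 379 N (down the incline)

Normal direction: N = m g cos θ + P sin θ = 1087 N.
Parallel to the incline: P cos θ − m g sin θ = 763.2 − 384.3 = 378.9 N; the friction needed to balance this is 378.9 N acting down the slope.
Maximum static friction: μ_s N = 0.62 × 1087 = 674.2 N.
|f_req| = 378.9 ≤ 674.2 N → the machine part is in equilibrium; friction equals the required value.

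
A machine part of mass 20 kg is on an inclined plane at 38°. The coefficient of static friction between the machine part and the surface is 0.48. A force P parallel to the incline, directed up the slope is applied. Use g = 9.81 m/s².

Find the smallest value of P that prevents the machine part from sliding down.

P_min ≈ 46.6 N

The machine part tends to slide down (tan θ > μ_s), so at the point of impending slip friction acts up-slope at its limit: f = μ_s N.
P is parallel to the surface, so N = m g cos θ = 155 N.
Along the incline: P + μ_s N = m g sin θ, so P = 121 − 0.48×155 = 46.6 N.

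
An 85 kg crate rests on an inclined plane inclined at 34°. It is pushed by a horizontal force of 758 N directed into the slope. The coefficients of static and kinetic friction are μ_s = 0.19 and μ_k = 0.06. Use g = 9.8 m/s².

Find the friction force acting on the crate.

The horizontal push has a component P sin θ into the surface, so N = m g cos θ + P sin θ = 690.6 + 423.9 = 1114 N.
Parallel to the incline: P cos θ − m g sin θ = 628.4 − 465.8 = 162.6 N; the friction needed to balance this is 162.6 N acting down the slope.
Maximum static friction: μ_s N = 0.19 × 1114 = 211.7 N.
Since 162.6 N is within the 211.7 N limit, the crate stays put and friction is exactly 163 N.

f ≈ 163 N (down the incline)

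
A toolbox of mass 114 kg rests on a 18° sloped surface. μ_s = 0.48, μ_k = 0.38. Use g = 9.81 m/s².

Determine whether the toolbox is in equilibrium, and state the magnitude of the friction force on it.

N = m g cos θ = 1060 N.
Down-slope weight component: m g sin θ = 346 N.
μ_s N = 511 N.
346 ≤ 511 N, so it stays put; friction = 346 N.

f ≈ 346 N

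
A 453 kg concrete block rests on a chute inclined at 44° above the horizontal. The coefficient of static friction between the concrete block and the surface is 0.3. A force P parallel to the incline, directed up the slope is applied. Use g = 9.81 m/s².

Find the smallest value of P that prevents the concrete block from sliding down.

The concrete block tends to slide down (tan θ > μ_s), so at the point of impending slip friction acts up-slope at its limit: f = μ_s N.
P is parallel to the surface, so N = m g cos θ = 3200 N.
Along the incline: P + μ_s N = m g sin θ, so P = 3090 − 0.3×3200 = 2130 N.

P_min ≈ 2130 N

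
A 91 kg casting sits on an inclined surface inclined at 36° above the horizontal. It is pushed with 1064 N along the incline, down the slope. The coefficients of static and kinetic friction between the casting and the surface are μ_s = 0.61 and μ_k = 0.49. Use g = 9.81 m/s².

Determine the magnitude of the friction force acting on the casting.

f ≈ 354 N (up the incline)

Perpendicular to the surface, N = m g cos θ = 91·9.81·cos 36° = 722.2 N.
The friction needed for equilibrium is m g sin θ + P = 524.7 + 1064 = 1589 N, measured positive up-slope.
Static friction can supply at most μ_s N = 440.6 N.
|1589| exceeds 440.6 N, so the casting slips down-slope; friction is kinetic, f = μ_k N = 0.49×722.2 = 354 N.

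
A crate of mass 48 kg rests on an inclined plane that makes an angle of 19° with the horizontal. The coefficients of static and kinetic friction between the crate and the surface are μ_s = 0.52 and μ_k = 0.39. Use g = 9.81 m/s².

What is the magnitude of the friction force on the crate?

f ≈ 153 N (up the incline)

Normal force: N = m g cos θ = 48 × 9.81 × cos 19° = 445.2 N.
Along the slope the weight component is m g sin θ = 153.3 N; friction must supply exactly this, acting up-slope.
Maximum static friction available: μ_s N = 0.52 × 445.2 = 231.5 N.
Since |153.3| ≤ 231.5 N, no slip — friction simply equals what equilibrium demands.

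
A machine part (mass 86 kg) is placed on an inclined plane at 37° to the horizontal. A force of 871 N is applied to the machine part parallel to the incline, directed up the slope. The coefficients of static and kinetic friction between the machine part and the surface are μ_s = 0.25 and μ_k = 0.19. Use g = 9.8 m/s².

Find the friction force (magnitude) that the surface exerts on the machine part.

f ≈ 128 N (down the incline)

Perpendicular to the surface, N = m g cos θ = 86·9.8·cos 37° = 673.1 N.
For equilibrium along the incline the friction force must supply f = m g sin θ − P = 507.2 − 871 = -363.8 N (positive meaning up-slope).
Maximum static friction available: μ_s N = 0.25 × 673.1 = 168.3 N.
|-363.8| exceeds 168.3 N, so the machine part slips up-slope; friction is kinetic, f = μ_k N = 0.19×673.1 = 128 N.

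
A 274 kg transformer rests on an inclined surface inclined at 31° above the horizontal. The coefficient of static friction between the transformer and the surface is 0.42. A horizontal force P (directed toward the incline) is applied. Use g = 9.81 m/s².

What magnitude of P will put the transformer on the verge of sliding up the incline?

At impending motion up the slope, friction acts down-slope at its limit: f = μ_s N.
Perpendicular to the incline: N = m g cos θ + P sin θ.
Along the incline: P cos θ = m g sin θ + μ_s N = m g sin θ + μ_s (m g cos θ + P sin θ).
Solving, P (cos θ − μ_s sin θ) = m g (sin θ + μ_s cos θ), so P = 274×9.81×(sin 31° + 0.42 cos 31°)/(cos 31° − 0.42 sin 31°) = 2690×0.875/0.6409 = 3670 N.

P ≈ 3670 N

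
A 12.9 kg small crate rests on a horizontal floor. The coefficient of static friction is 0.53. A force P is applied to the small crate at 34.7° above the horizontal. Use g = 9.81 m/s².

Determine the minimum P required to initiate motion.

P ≈ 59.7 N

N = m g − P sin α (the pull lifts the small crate).
At impending slip, P cos α = μ_s N = μ_s (m g − P sin α).
Solving: P (cos α + μ_s sin α) = μ_s m g → P = 0.53×127/(cos 34.7° + 0.53 sin 34.7°) = 67.1/1.124 = 59.7 N.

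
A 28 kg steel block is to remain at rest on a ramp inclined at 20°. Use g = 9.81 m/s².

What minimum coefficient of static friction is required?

μ_s,min ≈ 0.364

At the slip threshold m g sin θ = μ_s m g cos θ, so μ_s,min = tan θ.
μ_s,min = tan 20° = 0.364.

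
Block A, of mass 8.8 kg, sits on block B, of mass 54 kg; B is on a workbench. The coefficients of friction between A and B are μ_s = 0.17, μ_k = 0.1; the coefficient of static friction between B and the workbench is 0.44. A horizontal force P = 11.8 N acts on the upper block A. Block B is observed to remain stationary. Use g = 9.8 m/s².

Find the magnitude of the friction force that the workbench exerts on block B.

The normal force B exerts on A is simply A's weight, N₁ = 86.24 N.
Maximum static friction on A from B: μ_s N₁ = 0.17×86.24 = 14.66 N.
P = 11.8 N is within that limit, so A and B move together (both at rest); the A–B friction is simply f₁ = P = 11.8 N.
B experiences an equal 11.8 N forward from A (third law). B is in equilibrium, so the floor supplies f₂ = 11.8 N of static friction (limit μ_s(m_A+m_B)g = 270.8 N, not exceeded).

f ≈ 11.8 N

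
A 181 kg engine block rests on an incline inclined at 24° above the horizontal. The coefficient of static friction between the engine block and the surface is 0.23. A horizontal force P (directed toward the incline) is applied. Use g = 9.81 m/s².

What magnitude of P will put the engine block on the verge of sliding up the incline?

P ≈ 1340 N

At impending motion up the slope, friction acts down-slope at its limit: f = μ_s N.
Perpendicular to the incline: N = m g cos θ + P sin θ.
Along the incline: P cos θ = m g sin θ + μ_s N = m g sin θ + μ_s (m g cos θ + P sin θ).
Solving, P (cos θ − μ_s sin θ) = m g (sin θ + μ_s cos θ), so P = 181×9.81×(sin 24° + 0.23 cos 24°)/(cos 24° − 0.23 sin 24°) = 1780×0.6169/0.82 = 1340 N.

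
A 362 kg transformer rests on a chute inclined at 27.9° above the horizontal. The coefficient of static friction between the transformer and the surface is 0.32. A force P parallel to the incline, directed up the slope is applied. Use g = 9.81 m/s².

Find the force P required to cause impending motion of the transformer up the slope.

P ≈ 2670 N

At impending motion up the slope, friction acts down-slope at its limit: f = μ_s N.
P is parallel to the surface, so N = m g cos θ = 3140 N.
Along the incline: P = m g sin θ + μ_s N = 1660 + 0.32×3140 = 2670 N.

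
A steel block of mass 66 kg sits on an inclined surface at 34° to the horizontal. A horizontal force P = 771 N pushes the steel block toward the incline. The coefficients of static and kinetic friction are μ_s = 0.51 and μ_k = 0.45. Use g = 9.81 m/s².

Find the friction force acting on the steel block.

f ≈ 277 N (down the incline)

Normal direction: N = m g cos θ + P sin θ = 967.9 N.
Along the incline, the net driving force (taking up-slope positive) is P cos θ − m g sin θ = 639.2 − 362.1 = 277.1 N, so equilibrium requires friction f = -277.1 N (down-slope).
Maximum static friction: μ_s N = 0.51 × 967.9 = 493.6 N.
Since 277.1 N is within the 493.6 N limit, the steel block stays put and friction is exactly 277 N.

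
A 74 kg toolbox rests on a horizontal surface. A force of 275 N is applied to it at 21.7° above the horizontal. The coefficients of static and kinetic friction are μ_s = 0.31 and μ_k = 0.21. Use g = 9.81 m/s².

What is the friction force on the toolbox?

N = m g − P sin α = 725.9 − 275×sin 21.7° = 624.3 N.
Horizontally, friction must balance P cos α = 255.5 N.
The static-friction limit is μ_s N = 193.5 N.
The required friction exceeds μ_s N, so the toolbox moves and f = μ_k N = 131 N.

f ≈ 131 N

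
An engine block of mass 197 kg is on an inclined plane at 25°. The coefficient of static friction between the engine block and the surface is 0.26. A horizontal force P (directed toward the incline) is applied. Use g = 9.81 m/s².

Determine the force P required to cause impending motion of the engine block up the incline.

P ≈ 1600 N

At impending motion up the slope, friction acts down-slope at its limit: f = μ_s N.
Perpendicular to the incline: N = m g cos θ + P sin θ.
Along the incline: P cos θ = m g sin θ + μ_s N = m g sin θ + μ_s (m g cos θ + P sin θ).
Solving, P (cos θ − μ_s sin θ) = m g (sin θ + μ_s cos θ), so P = 197×9.81×(sin 25° + 0.26 cos 25°)/(cos 25° − 0.26 sin 25°) = 1930×0.6583/0.7964 = 1600 N.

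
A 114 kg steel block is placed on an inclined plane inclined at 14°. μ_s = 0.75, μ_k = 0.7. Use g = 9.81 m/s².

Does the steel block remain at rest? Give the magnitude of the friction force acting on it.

f ≈ 271 N

N = m g cos θ = 1090 N.
Down-slope weight component: m g sin θ = 271 N.
μ_s N = 814 N.
271 ≤ 814 N, so it stays put; friction = 271 N.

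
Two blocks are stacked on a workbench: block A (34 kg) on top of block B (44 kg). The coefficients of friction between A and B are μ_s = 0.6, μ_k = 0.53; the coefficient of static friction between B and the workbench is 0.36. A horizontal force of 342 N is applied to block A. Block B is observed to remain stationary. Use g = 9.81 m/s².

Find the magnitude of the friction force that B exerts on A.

f ≈ 177 N

The normal force B exerts on A is simply A's weight, N₁ = 333.5 N.
So the A–B interface can sustain at most μ_s N₁ = 200.1 N of static friction.
Since P = 342 N > 200.1 N, A slides on B; the A–B friction is kinetic: f₁ = μ_k N₁ = 0.53×333.5 = 177 N.
B experiences an equal 177 N forward from A (third law). B is in equilibrium, so the floor supplies f₂ = 177 N of static friction (limit μ_s(m_A+m_B)g = 275.5 N, not exceeded).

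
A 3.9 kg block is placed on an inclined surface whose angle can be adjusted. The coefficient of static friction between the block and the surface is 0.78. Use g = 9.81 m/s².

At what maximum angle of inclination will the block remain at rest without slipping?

At the slip threshold, m g sin θ = μ_s · m g cos θ, so tan θ = μ_s.
θ_max = arctan(0.78) = 38°.

θ_max ≈ 38°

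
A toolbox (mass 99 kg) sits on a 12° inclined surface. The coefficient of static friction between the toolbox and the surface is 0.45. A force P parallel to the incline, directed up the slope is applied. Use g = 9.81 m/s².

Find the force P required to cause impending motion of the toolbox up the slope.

P ≈ 629 N

At impending motion up the slope, friction acts down-slope at its limit: f = μ_s N.
P is parallel to the surface, so N = m g cos θ = 950 N.
Along the incline: P = m g sin θ + μ_s N = 202 + 0.45×950 = 629 N.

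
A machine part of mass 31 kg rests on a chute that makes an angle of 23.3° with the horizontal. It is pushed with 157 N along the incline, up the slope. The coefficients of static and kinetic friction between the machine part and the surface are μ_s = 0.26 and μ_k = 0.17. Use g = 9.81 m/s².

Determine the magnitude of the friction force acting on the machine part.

f ≈ 36.7 N (down the incline)

The normal reaction is N = m g cos θ = 279.3 N.
Parallel to the incline, ΣF = 0 gives f = m g sin θ − P = 120.3 − 157 = -36.71 N (up-slope positive).
Static friction can supply at most μ_s N = 72.62 N.
Since |-36.71| ≤ 72.62 N, static friction is sufficient; f equals the required value, not μ_s N.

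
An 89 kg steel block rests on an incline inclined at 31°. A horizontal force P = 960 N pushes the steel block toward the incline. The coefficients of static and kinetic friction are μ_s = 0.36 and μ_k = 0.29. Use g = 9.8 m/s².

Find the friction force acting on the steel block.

Normal direction: N = m g cos θ + P sin θ = 1242 N.
Parallel to the incline: P cos θ − m g sin θ = 822.9 − 449.2 = 373.7 N; the friction needed to balance this is 373.7 N acting down the slope.
The limit of static friction is μ_s N = 447.1 N.
|f_req| = 373.7 ≤ 447.1 N → the steel block is in equilibrium; friction equals the required value.

f ≈ 374 N (down the incline)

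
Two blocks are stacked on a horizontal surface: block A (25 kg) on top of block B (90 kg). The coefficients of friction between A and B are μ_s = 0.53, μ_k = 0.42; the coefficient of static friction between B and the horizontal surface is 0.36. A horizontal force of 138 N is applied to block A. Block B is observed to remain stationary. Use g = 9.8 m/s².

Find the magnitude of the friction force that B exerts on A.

f ≈ 103 N

The normal force B exerts on A is simply A's weight, N₁ = 245 N.
So the A–B interface can sustain at most μ_s N₁ = 129.9 N of static friction.
P = 138 N exceeds that limit, so A slips over B and the interface friction becomes kinetic: f₁ = μ_k N₁ = 0.42×245 = 103 N.
B experiences an equal 103 N forward from A (third law). B is in equilibrium, so the floor supplies f₂ = 103 N of static friction (limit μ_s(m_A+m_B)g = 405.7 N, not exceeded).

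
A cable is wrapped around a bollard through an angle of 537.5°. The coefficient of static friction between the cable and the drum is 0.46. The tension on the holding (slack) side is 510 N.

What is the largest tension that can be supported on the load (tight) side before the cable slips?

At impending slip the capstan equation gives T₂/T₁ = e^{μβ} with β in radians.
β = 537.5° × π/180 = 9.381 rad.
e^{μβ} = e^{0.46×9.381} = 74.84.
T₂ = T₁ · e^{μβ} = 510 × 74.84 = 38200 N.

T_max ≈ 38200 N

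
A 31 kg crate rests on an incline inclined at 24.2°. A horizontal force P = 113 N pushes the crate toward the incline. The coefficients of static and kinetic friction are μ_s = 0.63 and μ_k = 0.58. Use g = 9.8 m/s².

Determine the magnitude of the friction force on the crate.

The horizontal push has a component P sin θ into the surface, so N = m g cos θ + P sin θ = 277.1 + 46.32 = 323.4 N.
Parallel to the incline: P cos θ − m g sin θ = 103.1 − 124.5 = -21.47 N; the friction needed to balance this is 21.47 N acting up the slope.
The limit of static friction is μ_s N = 203.8 N.
Since 21.47 N is within the 203.8 N limit, the crate stays put and friction is exactly 21.5 N.

f ≈ 21.5 N (up the incline)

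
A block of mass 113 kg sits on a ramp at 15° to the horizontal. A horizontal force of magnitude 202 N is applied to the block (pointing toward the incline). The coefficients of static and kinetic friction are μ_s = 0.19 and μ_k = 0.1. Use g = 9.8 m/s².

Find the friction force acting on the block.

f ≈ 91.5 N (up the incline)

Normal direction: N = m g cos θ + P sin θ = 1122 N.
Along the incline, the net driving force (taking up-slope positive) is P cos θ − m g sin θ = 195.1 − 286.6 = -91.5 N, so equilibrium requires friction f = 91.5 N (up-slope).
Maximum static friction: μ_s N = 0.19 × 1122 = 213.2 N.
Since 91.5 N is within the 213.2 N limit, the block stays put and friction is exactly 91.5 N.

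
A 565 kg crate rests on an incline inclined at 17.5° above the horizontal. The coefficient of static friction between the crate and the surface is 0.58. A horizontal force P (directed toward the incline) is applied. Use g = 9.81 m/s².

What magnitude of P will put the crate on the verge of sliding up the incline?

At impending motion up the slope, friction acts down-slope at its limit: f = μ_s N.
Perpendicular to the incline: N = m g cos θ + P sin θ.
Along the incline: P cos θ = m g sin θ + μ_s N = m g sin θ + μ_s (m g cos θ + P sin θ).
Solving, P (cos θ − μ_s sin θ) = m g (sin θ + μ_s cos θ), so P = 565×9.81×(sin 17.5° + 0.58 cos 17.5°)/(cos 17.5° − 0.58 sin 17.5°) = 5540×0.8539/0.7793 = 6070 N.

P ≈ 6070 N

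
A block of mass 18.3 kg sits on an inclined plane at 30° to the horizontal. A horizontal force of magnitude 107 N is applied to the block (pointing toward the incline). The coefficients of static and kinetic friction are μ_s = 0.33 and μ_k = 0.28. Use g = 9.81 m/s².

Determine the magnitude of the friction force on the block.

Resolve perpendicular to the incline: N = m g cos θ + P sin θ = 18.3×9.81×cos 30° + 107×sin 30° = 209 N.
Parallel to the incline: P cos θ − m g sin θ = 92.66 − 89.76 = 2.903 N; the friction needed to balance this is 2.903 N acting down the slope.
Maximum static friction: μ_s N = 0.33 × 209 = 68.96 N.
Since 2.903 N is within the 68.96 N limit, the block stays put and friction is exactly 2.9 N.

f ≈ 2.9 N (down the incline)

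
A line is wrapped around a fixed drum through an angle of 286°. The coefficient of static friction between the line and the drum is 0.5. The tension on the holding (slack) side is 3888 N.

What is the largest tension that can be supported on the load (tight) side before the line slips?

At impending slip the capstan equation gives T₂/T₁ = e^{μβ} with β in radians.
β = 286° × π/180 = 4.992 rad.
e^{μβ} = e^{0.5×4.992} = 12.13.
T₂ = T₁ · e^{μβ} = 3888 × 12.13 = 47200 N.

T_max ≈ 47200 N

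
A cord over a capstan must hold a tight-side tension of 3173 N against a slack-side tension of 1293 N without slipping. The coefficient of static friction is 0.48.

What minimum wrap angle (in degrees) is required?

T₂/T₁ = e^{μβ} → β = ln(T₂/T₁)/μ.
β = ln(3173/1293)/0.48 = 0.8977/0.48 = 1.87 rad.
In degrees: β = 1.87 × 180/π = 107°.

β_min ≈ 107°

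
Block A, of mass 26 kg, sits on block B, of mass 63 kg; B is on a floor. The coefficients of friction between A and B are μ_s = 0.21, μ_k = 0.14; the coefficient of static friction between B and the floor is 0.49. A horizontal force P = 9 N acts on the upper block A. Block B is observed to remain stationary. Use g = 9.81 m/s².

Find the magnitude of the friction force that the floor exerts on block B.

f ≈ 9 N

Normal force at the A–B interface: N₁ = m_A g = 255.1 N.
So the A–B interface can sustain at most μ_s N₁ = 53.56 N of static friction.
P = 9 N is within that limit, so A and B move together (both at rest); the A–B friction is simply f₁ = P = 9 N.
B experiences an equal 9 N forward from A (third law). B is in equilibrium, so the floor supplies f₂ = 9 N of static friction (limit μ_s(m_A+m_B)g = 427.8 N, not exceeded).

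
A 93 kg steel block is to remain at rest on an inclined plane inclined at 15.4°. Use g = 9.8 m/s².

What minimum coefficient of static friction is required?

At the slip threshold m g sin θ = μ_s m g cos θ, so μ_s,min = tan θ.
μ_s,min = tan 15.4° = 0.275.

μ_s,min ≈ 0.275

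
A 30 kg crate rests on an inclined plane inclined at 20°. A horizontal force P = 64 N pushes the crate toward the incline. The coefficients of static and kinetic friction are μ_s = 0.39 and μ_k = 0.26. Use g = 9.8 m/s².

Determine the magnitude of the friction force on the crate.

Resolve perpendicular to the incline: N = m g cos θ + P sin θ = 30×9.8×cos 20° + 64×sin 20° = 298.2 N.
Along the incline, the net driving force (taking up-slope positive) is P cos θ − m g sin θ = 60.14 − 100.6 = -40.41 N, so equilibrium requires friction f = 40.41 N (up-slope).
Maximum static friction: μ_s N = 0.39 × 298.2 = 116.3 N.
Since 40.41 N is within the 116.3 N limit, the crate stays put and friction is exactly 40.4 N.

f ≈ 40.4 N (up the incline)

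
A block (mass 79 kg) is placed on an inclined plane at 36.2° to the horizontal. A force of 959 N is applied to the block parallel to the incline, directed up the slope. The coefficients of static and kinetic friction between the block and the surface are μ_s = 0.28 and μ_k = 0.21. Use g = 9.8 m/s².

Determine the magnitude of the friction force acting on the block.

Normal force: N = m g cos θ = 79 × 9.8 × cos 36.2° = 624.7 N.
For equilibrium along the incline the friction force must supply f = m g sin θ − P = 457.2 − 959 = -501.8 N (positive meaning up-slope).
Maximum static friction available: μ_s N = 0.28 × 624.7 = 174.9 N.
|-501.8| exceeds 174.9 N, so the block slips up-slope; friction is kinetic, f = μ_k N = 0.21×624.7 = 131 N.

f ≈ 131 N (down the incline)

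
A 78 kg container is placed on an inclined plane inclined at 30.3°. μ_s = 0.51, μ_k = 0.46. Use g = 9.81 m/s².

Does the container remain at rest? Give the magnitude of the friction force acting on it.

f ≈ 304 N

N = m g cos θ = 661 N.
Down-slope weight component: m g sin θ = 386 N.
μ_s N = 337 N.
386 > 337 N, so it slides; kinetic friction f = μ_k N = 0.46×661 = 304 N.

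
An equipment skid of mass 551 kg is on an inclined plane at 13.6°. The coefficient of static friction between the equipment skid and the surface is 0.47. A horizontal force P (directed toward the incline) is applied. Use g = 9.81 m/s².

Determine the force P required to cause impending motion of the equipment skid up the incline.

P ≈ 4340 N

At impending motion up the slope, friction acts down-slope at its limit: f = μ_s N.
Perpendicular to the incline: N = m g cos θ + P sin θ.
Along the incline: P cos θ = m g sin θ + μ_s N = m g sin θ + μ_s (m g cos θ + P sin θ).
Solving, P (cos θ − μ_s sin θ) = m g (sin θ + μ_s cos θ), so P = 551×9.81×(sin 13.6° + 0.47 cos 13.6°)/(cos 13.6° − 0.47 sin 13.6°) = 5410×0.692/0.8614 = 4340 N.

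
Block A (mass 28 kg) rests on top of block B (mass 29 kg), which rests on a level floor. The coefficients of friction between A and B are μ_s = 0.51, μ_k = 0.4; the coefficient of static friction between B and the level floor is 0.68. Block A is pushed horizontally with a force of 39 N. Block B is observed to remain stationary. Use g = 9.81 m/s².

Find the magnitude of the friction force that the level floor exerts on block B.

f ≈ 39 N

Between the blocks, N₁ = m_A g = 274.7 N.
So the A–B interface can sustain at most μ_s N₁ = 140.1 N of static friction.
P = 39 N is within that limit, so A and B move together (both at rest); the A–B friction is simply f₁ = P = 39 N.
By Newton's third law B feels 39 N forward from A. With B stationary, the floor's static friction on B balances it: f₂ = 39 N (well within μ_s(m_A+m_B)g = 380.2 N).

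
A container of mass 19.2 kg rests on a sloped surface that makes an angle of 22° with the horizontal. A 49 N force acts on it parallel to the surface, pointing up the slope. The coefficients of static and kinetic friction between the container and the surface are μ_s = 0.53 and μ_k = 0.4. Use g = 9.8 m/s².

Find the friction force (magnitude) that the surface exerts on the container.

f ≈ 21.5 N (up the incline)

The normal reaction is N = m g cos θ = 174.5 N.
The friction needed for equilibrium is m g sin θ − P = 70.49 − 49 = 21.49 N, measured positive up-slope.
Maximum static friction available: μ_s N = 0.53 × 174.5 = 92.46 N.
Since |21.49| ≤ 92.46 N, no slip — friction simply equals what equilibrium demands.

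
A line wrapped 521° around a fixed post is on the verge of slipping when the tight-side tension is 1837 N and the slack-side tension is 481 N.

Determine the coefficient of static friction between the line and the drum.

μ ≈ 0.147

T₂/T₁ = e^{μβ} → μ = ln(T₂/T₁)/β.
β = 521° = 9.093 rad.
μ = ln(1837/481)/9.093 = ln(3.819)/9.093 = 0.147.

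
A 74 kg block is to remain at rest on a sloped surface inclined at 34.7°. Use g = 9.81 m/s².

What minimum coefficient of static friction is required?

At the slip threshold m g sin θ = μ_s m g cos θ, so μ_s,min = tan θ.
μ_s,min = tan 34.7° = 0.692.

μ_s,min ≈ 0.692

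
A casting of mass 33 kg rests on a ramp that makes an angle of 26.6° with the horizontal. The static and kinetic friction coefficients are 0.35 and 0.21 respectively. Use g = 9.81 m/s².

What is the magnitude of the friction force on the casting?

f ≈ 60.8 N (up the incline)

The normal reaction is N = m g cos θ = 289.5 N.
Along the slope the weight component is m g sin θ = 145 N; friction must supply exactly this, acting up-slope.
Maximum static friction available: μ_s N = 0.35 × 289.5 = 101.3 N.
Since |145| > 101.3 N, static friction cannot hold it; the casting slides down the incline and kinetic friction applies: f = μ_k N = 0.21 × 289.5 = 60.8 N.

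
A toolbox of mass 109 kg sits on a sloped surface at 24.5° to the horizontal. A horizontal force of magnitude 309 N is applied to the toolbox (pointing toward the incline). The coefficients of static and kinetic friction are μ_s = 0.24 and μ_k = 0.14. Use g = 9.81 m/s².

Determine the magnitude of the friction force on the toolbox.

Resolve perpendicular to the incline: N = m g cos θ + P sin θ = 109×9.81×cos 24.5° + 309×sin 24.5° = 1101 N.
Along the incline, the net driving force (taking up-slope positive) is P cos θ − m g sin θ = 281.2 − 443.4 = -162.2 N, so equilibrium requires friction f = 162.2 N (up-slope).
Maximum static friction: μ_s N = 0.24 × 1101 = 264.3 N.
Since 162.2 N is within the 264.3 N limit, the toolbox stays put and friction is exactly 162 N.

f ≈ 162 N (up the incline)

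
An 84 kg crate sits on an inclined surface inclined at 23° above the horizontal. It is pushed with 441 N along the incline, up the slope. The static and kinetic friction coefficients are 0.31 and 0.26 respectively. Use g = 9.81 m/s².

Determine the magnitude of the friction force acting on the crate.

f ≈ 119 N (down the incline)

Normal force: N = m g cos θ = 84 × 9.81 × cos 23° = 758.5 N.
The friction needed for equilibrium is m g sin θ − P = 322 − 441 = -119 N, measured positive up-slope.
The static-friction ceiling is μ_s N = 0.31 × 758.5 = 235.1 N.
Since |-119| ≤ 235.1 N, static friction is sufficient; f equals the required value, not μ_s N.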